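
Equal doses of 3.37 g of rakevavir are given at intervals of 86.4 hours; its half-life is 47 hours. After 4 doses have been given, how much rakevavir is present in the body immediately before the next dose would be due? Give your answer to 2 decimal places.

1.30 g

The 4 doses were given 345.6, 259.2, 172.8, 86.4 hours ago.
Total = 3.37·(1/2)^(345.6/47) + 3.37·(1/2)^(259.2/47) + 3.37·(1/2)^(172.8/47) + 3.37·(1/2)^(86.4/47)
      = 0.020611 + 0.073702 + 0.26355 + 0.94243 ≈ 1.3003 g.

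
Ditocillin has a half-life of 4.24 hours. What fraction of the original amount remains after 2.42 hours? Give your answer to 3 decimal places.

n = 2.42/4.24 ≈ 0.57075 half-lives.
Fraction remaining = (1/2)^0.57075 ≈ 0.67326.

0.673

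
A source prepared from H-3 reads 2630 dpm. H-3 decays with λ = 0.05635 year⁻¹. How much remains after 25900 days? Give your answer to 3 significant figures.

48.2 dpm

t½ = ln 2 / λ = 0.69315 / 0.05635 ≈ 12.301 years.
Convert the elapsed time: 25900 days = 70.9589 years.
Number of half-lives: n = 70.9589/12.301 ≈ 5.7687.
Remaining = 2630 × (1/2)^5.7687 = 2630 × 0.018343 ≈ 48.241 dpm.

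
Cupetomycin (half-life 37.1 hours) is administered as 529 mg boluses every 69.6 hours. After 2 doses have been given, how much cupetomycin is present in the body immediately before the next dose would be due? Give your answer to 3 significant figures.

The 2 doses were given 139.2, 69.6 hours ago.
Total = 529·(1/2)^(139.2/37.1) + 529·(1/2)^(69.6/37.1)
      = 39.263 + 144.12 ≈ 183.38 mg.

183 mg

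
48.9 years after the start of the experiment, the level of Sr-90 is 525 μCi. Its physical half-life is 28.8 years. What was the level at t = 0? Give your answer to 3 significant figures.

1700 μCi

Number of half-lives elapsed: n = 48.9/28.8 ≈ 1.6979.
A₀ = A × 2^n = 525 × 2^1.6979 = 525 × 3.2443 ≈ 1703.3 μCi.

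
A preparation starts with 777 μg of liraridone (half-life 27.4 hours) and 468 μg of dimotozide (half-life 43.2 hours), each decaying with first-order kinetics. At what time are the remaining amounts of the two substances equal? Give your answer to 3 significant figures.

Set 777·(1/2)^(t/27.4) = 468·(1/2)^(t/43.2).
Taking log₂: log₂(777/468) = t·(1/27.4 − 1/43.2).
log₂(1.6603) = 0.73141; 1/27.4 − 1/43.2 = 0.013348.
t = 0.73141 / 0.013348 ≈ 54.794 hours.

54.8 hours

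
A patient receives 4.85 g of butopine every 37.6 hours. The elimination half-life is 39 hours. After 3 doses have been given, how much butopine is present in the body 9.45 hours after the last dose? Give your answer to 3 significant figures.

7.28 g

The 3 doses were given 84.65, 47.05, 9.45 hours ago.
Total = 4.85·(1/2)^(84.65/39) + 4.85·(1/2)^(47.05/39) + 4.85·(1/2)^(9.45/39)
      = 1.0773 + 2.1017 + 4.1002 ≈ 7.2792 g.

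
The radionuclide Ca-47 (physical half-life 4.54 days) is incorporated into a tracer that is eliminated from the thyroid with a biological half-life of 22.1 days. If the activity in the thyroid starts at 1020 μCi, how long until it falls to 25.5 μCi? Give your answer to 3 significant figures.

1/t_eff = 1/t_phys + 1/t_biol = 1/4.54 + 1/22.1 = 0.26551 per day.
t_eff = 4.54 × 22.1 / (4.54 + 22.1) ≈ 3.7663 days.
n = log₂(1020/25.5) ≈ 5.3219; t = 5.3219 × 3.7663 ≈ 20.044 days.

20.0 days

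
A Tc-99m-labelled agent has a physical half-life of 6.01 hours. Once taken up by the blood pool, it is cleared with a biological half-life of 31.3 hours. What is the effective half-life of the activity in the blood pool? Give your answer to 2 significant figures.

5.0 hours

1/t_eff = 1/t_phys + 1/t_biol = 1/6.01 + 1/31.3 = 0.19834 per hour.
t_eff = 6.01 × 31.3 / (6.01 + 31.3) ≈ 5.0419 hours.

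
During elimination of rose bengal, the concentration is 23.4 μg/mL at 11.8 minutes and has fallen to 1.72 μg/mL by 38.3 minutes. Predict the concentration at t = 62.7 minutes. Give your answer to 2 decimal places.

Over Δt = 38.3 − 11.8 = 26.5 minutes, the level fell by a factor of 23.4/1.72 ≈ 13.605.
n = log₂(13.605) ≈ 3.766 half-lives, so t½ = 26.5/3.766 ≈ 7.0366 minutes.
From t = 38.3 to t = 62.7: 1.72 × (1/2)^((62.7−38.3)/7.0366) ≈ 0.15548 μg/mL.

0.16 μg/mL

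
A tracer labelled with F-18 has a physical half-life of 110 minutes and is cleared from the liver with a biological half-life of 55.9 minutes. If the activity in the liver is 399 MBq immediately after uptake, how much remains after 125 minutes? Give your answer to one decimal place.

1/t_eff = 1/t_phys + 1/t_biol = 1/110 + 1/55.9 = 0.02698 per minute.
t_eff = 110 × 55.9 / (110 + 55.9) ≈ 37.064 minutes.
Remaining = 399 × (1/2)^(125/37.064) = 399 × (1/2)^3.3725 ≈ 38.526 MBq.

38.5 MBq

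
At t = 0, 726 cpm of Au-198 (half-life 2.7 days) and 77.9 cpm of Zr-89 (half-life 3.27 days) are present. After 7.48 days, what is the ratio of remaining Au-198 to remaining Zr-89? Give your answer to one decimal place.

Au-198: 726 × (1/2)^(7.48/2.7) = 726 × (1/2)^2.7704 ≈ 106.41 cpm.
Zr-89: 77.9 × (1/2)^(7.48/3.27) = 77.9 × (1/2)^2.2875 ≈ 15.957 cpm.
Ratio ≈ 106.41 / 15.957 ≈ 6.6685.

6.7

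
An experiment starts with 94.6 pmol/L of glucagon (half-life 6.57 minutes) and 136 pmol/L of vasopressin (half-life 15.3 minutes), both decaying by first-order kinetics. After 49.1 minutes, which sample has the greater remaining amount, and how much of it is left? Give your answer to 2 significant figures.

vasopressin, 15 pmol/L

glucagon: 94.6 × (1/2)^7.4734 ≈ 0.53233 pmol/L.
vasopressin: 136 × (1/2)^3.2092 ≈ 14.706 pmol/L.
Vasopressin has more remaining, at ≈ 14.706 pmol/L.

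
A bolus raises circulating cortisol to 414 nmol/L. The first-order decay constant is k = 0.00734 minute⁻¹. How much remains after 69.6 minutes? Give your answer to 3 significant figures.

248 nmol/L

t½ = ln 2 / k = 0.69315 / 0.00734 ≈ 94.434 minutes.
Number of half-lives: n = 69.6/94.434 ≈ 0.73702.
Remaining = 414 × (1/2)^0.73702 = 414 × 0.59998 ≈ 248.39 nmol/L.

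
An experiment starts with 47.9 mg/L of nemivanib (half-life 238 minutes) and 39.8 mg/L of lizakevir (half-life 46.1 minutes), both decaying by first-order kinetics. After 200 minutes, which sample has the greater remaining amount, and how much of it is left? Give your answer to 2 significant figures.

nemivanib, 27 mg/L

nemivanib: 47.9 × (1/2)^0.84034 ≈ 26.753 mg/L.
lizakevir: 39.8 × (1/2)^4.3384 ≈ 1.9674 mg/L.
Nemivanib has more remaining, at ≈ 26.753 mg/L.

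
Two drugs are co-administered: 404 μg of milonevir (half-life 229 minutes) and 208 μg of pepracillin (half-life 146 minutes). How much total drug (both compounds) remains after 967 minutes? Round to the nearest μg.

milonevir: 404 × (1/2)^(967/229) = 404 × (1/2)^4.2227 ≈ 21.638 μg.
pepracillin: 208 × (1/2)^(967/146) = 208 × (1/2)^6.6233 ≈ 2.1099 μg.
Total = 21.638 + 2.1099 ≈ 23.748 μg.

24 μg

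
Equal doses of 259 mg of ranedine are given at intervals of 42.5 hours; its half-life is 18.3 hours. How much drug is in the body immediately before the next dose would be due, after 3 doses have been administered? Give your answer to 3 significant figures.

The 3 doses were given 127.5, 85, 42.5 hours ago.
Total = 259·(1/2)^(127.5/18.3) + 259·(1/2)^(85/18.3) + 259·(1/2)^(42.5/18.3)
      = 2.0699 + 10.353 + 51.783 ≈ 64.206 mg.

64.2 mg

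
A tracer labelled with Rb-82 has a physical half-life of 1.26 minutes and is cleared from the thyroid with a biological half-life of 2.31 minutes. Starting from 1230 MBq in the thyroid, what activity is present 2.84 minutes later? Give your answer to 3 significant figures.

110 MBq

1/t_eff = 1/t_phys + 1/t_biol = 1/1.26 + 1/2.31 = 1.2266 per minute.
t_eff = 1.26 × 2.31 / (1.26 + 2.31) ≈ 0.81529 minutes.
Remaining = 1230 × (1/2)^(2.84/0.81529) = 1230 × (1/2)^3.4834 ≈ 109.98 MBq.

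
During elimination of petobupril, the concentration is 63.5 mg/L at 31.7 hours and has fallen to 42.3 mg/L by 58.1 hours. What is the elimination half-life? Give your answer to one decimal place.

45.0 hours

Over Δt = 58.1 − 31.7 = 26.4 hours, the level fell by a factor of 63.5/42.3 ≈ 1.5012.
n = log₂(1.5012) ≈ 0.5861 half-lives, so t½ = 26.4/0.5861 ≈ 45.044 hours.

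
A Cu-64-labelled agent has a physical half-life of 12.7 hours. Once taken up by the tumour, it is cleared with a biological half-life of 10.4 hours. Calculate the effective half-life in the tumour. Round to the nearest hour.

1/t_eff = 1/t_phys + 1/t_biol = 1/12.7 + 1/10.4 = 0.17489 per hour.
t_eff = 12.7 × 10.4 / (12.7 + 10.4) ≈ 5.7177 hours.

6 hours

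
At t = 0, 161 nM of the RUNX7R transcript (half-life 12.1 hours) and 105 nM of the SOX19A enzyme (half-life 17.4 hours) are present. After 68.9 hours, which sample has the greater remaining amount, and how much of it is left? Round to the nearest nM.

RUNX7R transcript: 161 × (1/2)^5.6942 ≈ 3.1095 nM.
SOX19A enzyme: 105 × (1/2)^3.9598 ≈ 6.7481 nM.
SOX19A enzyme has more remaining, at ≈ 6.7481 nM.

SOX19A enzyme, 7 nM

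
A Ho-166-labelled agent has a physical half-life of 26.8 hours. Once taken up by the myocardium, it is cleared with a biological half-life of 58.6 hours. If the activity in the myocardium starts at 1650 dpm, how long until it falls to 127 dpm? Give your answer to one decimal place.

68.0 hours

1/t_eff = 1/t_phys + 1/t_biol = 1/26.8 + 1/58.6 = 0.054378 per hour.
t_eff = 26.8 × 58.6 / (26.8 + 58.6) ≈ 18.39 hours.
n = log₂(1650/127) ≈ 3.6996; t = 3.6996 × 18.39 ≈ 68.034 hours.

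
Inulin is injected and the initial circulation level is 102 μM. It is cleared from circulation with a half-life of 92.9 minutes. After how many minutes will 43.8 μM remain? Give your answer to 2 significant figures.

110 minutes

Fraction remaining = 43.8/102 ≈ 0.42941.
n = log₂(102/43.8) = ln(2.3288)/ln 2 ≈ 1.2196 half-lives.
t = n × t½ = 1.2196 × 92.9 ≈ 113.3 minutes.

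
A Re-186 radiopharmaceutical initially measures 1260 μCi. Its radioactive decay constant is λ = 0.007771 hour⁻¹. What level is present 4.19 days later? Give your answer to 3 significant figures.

t½ = ln 2 / λ = 0.69315 / 0.007771 ≈ 89.197 hours.
Convert the elapsed time: 4.19 days = 100.56 hours.
Number of half-lives: n = 100.56/89.197 ≈ 1.1274.
Remaining = 1260 × (1/2)^1.1274 = 1260 × 0.45774 ≈ 576.75 μCi.

577 μCi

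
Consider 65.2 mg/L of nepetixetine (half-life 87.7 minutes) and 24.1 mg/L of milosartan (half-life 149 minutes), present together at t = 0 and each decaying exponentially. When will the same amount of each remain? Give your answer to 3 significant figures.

Set 65.2·(1/2)^(t/87.7) = 24.1·(1/2)^(t/149).
Taking log₂: log₂(65.2/24.1) = t·(1/87.7 − 1/149).
log₂(2.7054) = 1.4358; 1/87.7 − 1/149 = 0.0046911.
t = 1.4358 / 0.0046911 ≈ 306.08 minutes.

306 minutes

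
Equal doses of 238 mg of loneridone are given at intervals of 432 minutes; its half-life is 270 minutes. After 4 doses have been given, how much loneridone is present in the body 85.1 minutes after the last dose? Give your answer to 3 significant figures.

The 4 doses were given 1381.1, 949.1, 517.1, 85.1 minutes ago.
Total = 238·(1/2)^(1381.1/270) + 238·(1/2)^(949.1/270) + 238·(1/2)^(517.1/270) + 238·(1/2)^(85.1/270)
      = 6.8668 + 20.816 + 63.103 + 191.29 ≈ 282.08 mg.

282 mg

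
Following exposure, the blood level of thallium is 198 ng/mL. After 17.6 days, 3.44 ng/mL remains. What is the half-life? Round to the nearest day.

A/A₀ = 3.44/198 ≈ 0.017374.
n = log₂(57.558) ≈ 5.8469 half-lives elapsed in 17.6 days.
t½ = 17.6/5.8469 ≈ 3.0101 days.

3 days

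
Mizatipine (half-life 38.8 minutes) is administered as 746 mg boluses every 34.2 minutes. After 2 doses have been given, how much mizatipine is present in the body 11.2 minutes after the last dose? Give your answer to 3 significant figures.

The 2 doses were given 45.4, 11.2 minutes ago.
Total = 746·(1/2)^(45.4/38.8) + 746·(1/2)^(11.2/38.8)
      = 331.51 + 610.72 ≈ 942.24 mg.

942 mg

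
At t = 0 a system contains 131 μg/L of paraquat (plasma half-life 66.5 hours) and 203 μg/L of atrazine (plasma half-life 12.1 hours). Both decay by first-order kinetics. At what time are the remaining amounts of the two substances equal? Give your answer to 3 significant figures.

Set 131·(1/2)^(t/66.5) = 203·(1/2)^(t/12.1).
Taking log₂: log₂(131/203) = t·(1/66.5 − 1/12.1).
log₂(0.64532) = -0.63191; 1/66.5 − 1/12.1 = -0.067607.
t = -0.63191 / -0.067607 ≈ 9.3469 hours.

9.35 hours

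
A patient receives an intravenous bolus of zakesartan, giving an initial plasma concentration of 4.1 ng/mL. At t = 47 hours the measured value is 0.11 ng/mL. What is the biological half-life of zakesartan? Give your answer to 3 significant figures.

9.00 hours

A/A₀ = 0.11/4.1 ≈ 0.026829.
n = log₂(37.273) ≈ 5.22 half-lives elapsed in 47 hours.
t½ = 47/5.22 ≈ 9.0037 hours.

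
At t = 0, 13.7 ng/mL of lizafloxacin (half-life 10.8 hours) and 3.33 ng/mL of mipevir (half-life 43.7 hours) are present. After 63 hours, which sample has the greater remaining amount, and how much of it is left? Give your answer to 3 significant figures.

lizafloxacin: 13.7 × (1/2)^5.8333 ≈ 0.24028 ng/mL.
mipevir: 3.33 × (1/2)^1.4416 ≈ 1.2259 ng/mL.
Mipevir has more remaining, at ≈ 1.2259 ng/mL.

mipevir, 1.23 ng/mL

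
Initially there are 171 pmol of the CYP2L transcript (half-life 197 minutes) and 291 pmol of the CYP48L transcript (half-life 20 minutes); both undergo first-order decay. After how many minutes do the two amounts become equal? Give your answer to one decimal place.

17.1 minutes

Set 171·(1/2)^(t/197) = 291·(1/2)^(t/20).
Taking log₂: log₂(171/291) = t·(1/197 − 1/20).
log₂(0.58763) = -0.76702; 1/197 − 1/20 = -0.044924.
t = -0.76702 / -0.044924 ≈ 17.074 minutes.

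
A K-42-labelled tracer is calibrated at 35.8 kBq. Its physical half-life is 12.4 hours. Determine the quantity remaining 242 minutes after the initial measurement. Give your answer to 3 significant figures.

Convert the elapsed time: 242 minutes = 4.03333 hours.
Number of half-lives: n = 4.03333/12.4 ≈ 0.32527.
Remaining = 35.8 × (1/2)^0.32527 = 35.8 × 0.79815 ≈ 28.574 kBq.

28.6 kBq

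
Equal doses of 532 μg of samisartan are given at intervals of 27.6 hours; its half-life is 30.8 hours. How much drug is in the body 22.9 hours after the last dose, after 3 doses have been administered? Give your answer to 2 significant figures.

The 3 doses were given 78.1, 50.5, 22.9 hours ago.
Total = 532·(1/2)^(78.1/30.8) + 532·(1/2)^(50.5/30.8) + 532·(1/2)^(22.9/30.8)
      = 91.746 + 170.74 + 317.76 ≈ 580.24 μg.

580 μg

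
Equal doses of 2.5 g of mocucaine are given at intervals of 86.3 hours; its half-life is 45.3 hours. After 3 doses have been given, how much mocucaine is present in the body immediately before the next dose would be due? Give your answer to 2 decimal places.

0.89 g

The 3 doses were given 258.9, 172.6, 86.3 hours ago.
Total = 2.5·(1/2)^(258.9/45.3) + 2.5·(1/2)^(172.6/45.3) + 2.5·(1/2)^(86.3/45.3)
      = 0.047587 + 0.17823 + 0.66751 ≈ 0.89332 g.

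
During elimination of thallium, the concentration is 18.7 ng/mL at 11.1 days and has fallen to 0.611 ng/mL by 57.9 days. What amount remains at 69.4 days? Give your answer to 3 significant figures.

Over Δt = 57.9 − 11.1 = 46.8 days, the level fell by a factor of 18.7/0.611 ≈ 30.606.
n = log₂(30.606) ≈ 4.9357 half-lives, so t½ = 46.8/4.9357 ≈ 9.4819 days.
From t = 57.9 to t = 69.4: 0.611 × (1/2)^((69.4−57.9)/9.4819) ≈ 0.2636 ng/mL.

0.264 ng/mL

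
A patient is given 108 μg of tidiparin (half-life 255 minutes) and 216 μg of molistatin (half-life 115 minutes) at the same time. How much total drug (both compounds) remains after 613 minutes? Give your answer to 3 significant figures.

tidiparin: 108 × (1/2)^(613/255) = 108 × (1/2)^2.4039 ≈ 20.407 μg.
molistatin: 216 × (1/2)^(613/115) = 216 × (1/2)^5.3304 ≈ 5.3683 μg.
Total = 20.407 + 5.3683 ≈ 25.775 μg.

25.8 μg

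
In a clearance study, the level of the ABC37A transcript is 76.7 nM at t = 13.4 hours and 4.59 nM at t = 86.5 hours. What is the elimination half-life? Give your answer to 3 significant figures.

18.0 hours

Over Δt = 86.5 − 13.4 = 73.1 hours, the level fell by a factor of 76.7/4.59 ≈ 16.71.
n = log₂(16.71) ≈ 4.0627 half-lives, so t½ = 73.1/4.0627 ≈ 17.993 hours.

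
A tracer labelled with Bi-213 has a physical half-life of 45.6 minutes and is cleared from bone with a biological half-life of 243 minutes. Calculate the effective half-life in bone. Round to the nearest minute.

38 minutes

1/t_eff = 1/t_phys + 1/t_biol = 1/45.6 + 1/243 = 0.026045 per minute.
t_eff = 45.6 × 243 / (45.6 + 243) ≈ 38.395 minutes.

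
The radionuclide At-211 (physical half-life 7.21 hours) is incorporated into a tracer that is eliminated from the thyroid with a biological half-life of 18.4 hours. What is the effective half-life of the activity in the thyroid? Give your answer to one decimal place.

5.2 hours

1/t_eff = 1/t_phys + 1/t_biol = 1/7.21 + 1/18.4 = 0.19304 per hour.
t_eff = 7.21 × 18.4 / (7.21 + 18.4) ≈ 5.1802 hours.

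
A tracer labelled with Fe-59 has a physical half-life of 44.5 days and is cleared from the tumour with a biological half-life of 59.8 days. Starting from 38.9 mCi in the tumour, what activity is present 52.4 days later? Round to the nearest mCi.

1/t_eff = 1/t_phys + 1/t_biol = 1/44.5 + 1/59.8 = 0.039194 per day.
t_eff = 44.5 × 59.8 / (44.5 + 59.8) ≈ 25.514 days.
Remaining = 38.9 × (1/2)^(52.4/25.514) = 38.9 × (1/2)^2.0538 ≈ 9.3691 mCi.

9 mCi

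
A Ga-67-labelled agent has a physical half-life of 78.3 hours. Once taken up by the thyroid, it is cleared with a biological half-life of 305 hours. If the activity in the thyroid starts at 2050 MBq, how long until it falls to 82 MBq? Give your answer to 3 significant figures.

1/t_eff = 1/t_phys + 1/t_biol = 1/78.3 + 1/305 = 0.01605 per hour.
t_eff = 78.3 × 305 / (78.3 + 305) ≈ 62.305 hours.
n = log₂(2050/82) ≈ 4.6439; t = 4.6439 × 62.305 ≈ 289.34 hours.

289 hours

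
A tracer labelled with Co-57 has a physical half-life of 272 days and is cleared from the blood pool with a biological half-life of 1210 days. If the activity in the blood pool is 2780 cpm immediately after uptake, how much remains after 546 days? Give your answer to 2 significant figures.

510 cpm

1/t_eff = 1/t_phys + 1/t_biol = 1/272 + 1/1210 = 0.0045029 per day.
t_eff = 272 × 1210 / (272 + 1210) ≈ 222.08 days.
Remaining = 2780 × (1/2)^(546/222.08) = 2780 × (1/2)^2.4586 ≈ 505.75 cpm.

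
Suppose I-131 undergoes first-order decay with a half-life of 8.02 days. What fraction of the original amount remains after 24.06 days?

n = 24.06/8.02 ≈ 3 half-lives.
Fraction remaining = (1/2)^3 ≈ 0.125.

0.125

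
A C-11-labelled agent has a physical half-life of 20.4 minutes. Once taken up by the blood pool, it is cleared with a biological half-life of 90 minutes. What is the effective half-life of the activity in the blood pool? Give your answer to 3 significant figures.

1/t_eff = 1/t_phys + 1/t_biol = 1/20.4 + 1/90 = 0.060131 per minute.
t_eff = 20.4 × 90 / (20.4 + 90) ≈ 16.63 minutes.

16.6 minutes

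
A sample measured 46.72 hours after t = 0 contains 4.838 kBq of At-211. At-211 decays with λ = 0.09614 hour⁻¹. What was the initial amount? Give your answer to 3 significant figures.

432 kBq

t½ = ln 2 / λ = 0.69315 / 0.09614 ≈ 7.2098 hours.
Number of half-lives elapsed: n = 46.72/7.2098 ≈ 6.4801.
A₀ = A × 2^n = 4.838 × 2^6.4801 = 4.838 × 89.27 ≈ 431.89 kBq.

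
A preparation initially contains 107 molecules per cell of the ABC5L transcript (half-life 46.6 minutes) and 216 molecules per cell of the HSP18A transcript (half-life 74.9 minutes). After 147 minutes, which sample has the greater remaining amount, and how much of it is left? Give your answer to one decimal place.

HSP18A transcript, 55.4 molecules per cell

ABC5L transcript: 107 × (1/2)^3.1545 ≈ 12.017 molecules per cell.
HSP18A transcript: 216 × (1/2)^1.9626 ≈ 55.418 molecules per cell.
HSP18A transcript has more remaining, at ≈ 55.418 molecules per cell.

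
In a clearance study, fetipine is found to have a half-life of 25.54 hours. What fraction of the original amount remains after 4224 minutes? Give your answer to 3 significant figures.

0.148

4224 minutes = 70.4 hours.
n = 70.4/25.54 ≈ 2.7565 half-lives.
Fraction remaining = (1/2)^2.7565 ≈ 0.14799.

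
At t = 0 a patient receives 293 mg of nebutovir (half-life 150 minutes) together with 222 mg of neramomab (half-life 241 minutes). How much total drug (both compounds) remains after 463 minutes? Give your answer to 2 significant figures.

nebutovir: 293 × (1/2)^(463/150) = 293 × (1/2)^3.0867 ≈ 34.49 mg.
neramomab: 222 × (1/2)^(463/241) = 222 × (1/2)^1.9212 ≈ 58.617 mg.
Total = 34.49 + 58.617 ≈ 93.107 mg.

93 mg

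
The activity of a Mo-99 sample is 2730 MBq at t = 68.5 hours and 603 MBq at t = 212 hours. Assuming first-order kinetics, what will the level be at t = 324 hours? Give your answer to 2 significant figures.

190 MBq

Over Δt = 212 − 68.5 = 143.5 hours, the level fell by a factor of 2730/603 ≈ 4.5274.
n = log₂(4.5274) ≈ 2.1787 half-lives, so t½ = 143.5/2.1787 ≈ 65.866 hours.
From t = 212 to t = 324: 603 × (1/2)^((324−212)/65.866) ≈ 185.54 MBq.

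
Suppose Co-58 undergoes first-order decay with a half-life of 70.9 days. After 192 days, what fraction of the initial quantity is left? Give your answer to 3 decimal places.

n = 192/70.9 ≈ 2.708 half-lives.
Fraction remaining = (1/2)^2.708 ≈ 0.15304.

0.153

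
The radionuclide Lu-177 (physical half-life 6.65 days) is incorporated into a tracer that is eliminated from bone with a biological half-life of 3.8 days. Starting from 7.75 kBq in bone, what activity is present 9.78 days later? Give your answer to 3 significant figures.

1/t_eff = 1/t_phys + 1/t_biol = 1/6.65 + 1/3.8 = 0.41353 per day.
t_eff = 6.65 × 3.8 / (6.65 + 3.8) ≈ 2.4182 days.
Remaining = 7.75 × (1/2)^(9.78/2.4182) = 7.75 × (1/2)^4.0444 ≈ 0.46971 kBq.

0.470 kBq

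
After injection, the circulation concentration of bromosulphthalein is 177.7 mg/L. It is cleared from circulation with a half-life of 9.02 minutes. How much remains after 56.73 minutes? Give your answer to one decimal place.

2.3 mg/L

Number of half-lives: n = 56.73/9.02 ≈ 6.2894.
Remaining = 177.7 × (1/2)^6.2894 = 177.7 × 0.012785 ≈ 2.272 mg/L.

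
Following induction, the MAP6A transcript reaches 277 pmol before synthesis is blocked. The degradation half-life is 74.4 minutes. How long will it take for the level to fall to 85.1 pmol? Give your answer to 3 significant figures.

127 minutes

Fraction remaining = 85.1/277 ≈ 0.30722.
n = log₂(277/85.1) = ln(3.255)/ln 2 ≈ 1.7027 half-lives.
t = n × t½ = 1.7027 × 74.4 ≈ 126.68 minutes.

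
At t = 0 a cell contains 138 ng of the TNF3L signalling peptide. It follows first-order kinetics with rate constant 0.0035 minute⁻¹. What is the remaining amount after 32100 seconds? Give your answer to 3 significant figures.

21.2 ng

t½ = ln 2 / λ = 0.69315 / 0.0035 ≈ 198.04 minutes.
Convert the elapsed time: 32100 seconds = 535 minutes.
Number of half-lives: n = 535/198.04 ≈ 2.7014.
Remaining = 138 × (1/2)^2.7014 = 138 × 0.15374 ≈ 21.216 ng.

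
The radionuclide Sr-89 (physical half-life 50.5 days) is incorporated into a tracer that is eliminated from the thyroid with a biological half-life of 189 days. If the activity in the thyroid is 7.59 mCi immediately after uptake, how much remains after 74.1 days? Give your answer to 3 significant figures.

2.09 mCi

1/t_eff = 1/t_phys + 1/t_biol = 1/50.5 + 1/189 = 0.025093 per day.
t_eff = 50.5 × 189 / (50.5 + 189) ≈ 39.852 days.
Remaining = 7.59 × (1/2)^(74.1/39.852) = 7.59 × (1/2)^1.8594 ≈ 2.0917 mCi.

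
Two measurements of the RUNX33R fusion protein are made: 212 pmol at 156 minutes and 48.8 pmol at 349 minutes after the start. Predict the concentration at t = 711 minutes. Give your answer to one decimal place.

3.1 pmol

Over Δt = 349 − 156 = 193 minutes, the level fell by a factor of 212/48.8 ≈ 4.3443.
n = log₂(4.3443) ≈ 2.1191 half-lives, so t½ = 193/2.1191 ≈ 91.076 minutes.
From t = 349 to t = 711: 48.8 × (1/2)^((711−349)/91.076) ≈ 3.1039 pmol.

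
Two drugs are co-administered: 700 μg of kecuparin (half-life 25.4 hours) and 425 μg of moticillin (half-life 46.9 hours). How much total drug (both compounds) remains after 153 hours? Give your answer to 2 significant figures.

kecuparin: 700 × (1/2)^(153/25.4) = 700 × (1/2)^6.0236 ≈ 10.76 μg.
moticillin: 425 × (1/2)^(153/46.9) = 425 × (1/2)^3.2623 ≈ 44.295 μg.
Total = 10.76 + 44.295 ≈ 55.054 μg.

55 μg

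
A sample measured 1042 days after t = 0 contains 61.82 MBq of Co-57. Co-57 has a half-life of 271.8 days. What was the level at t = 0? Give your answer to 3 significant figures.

881 MBq

Number of half-lives elapsed: n = 1042/271.8 ≈ 3.8337.
A₀ = A × 2^n = 61.82 × 2^3.8337 = 61.82 × 14.258 ≈ 881.43 MBq.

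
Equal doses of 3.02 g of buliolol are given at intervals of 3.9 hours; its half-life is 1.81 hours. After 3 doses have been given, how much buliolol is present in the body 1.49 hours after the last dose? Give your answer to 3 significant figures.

The 3 doses were given 9.29, 5.39, 1.49 hours ago.
Total = 3.02·(1/2)^(9.29/1.81) + 3.02·(1/2)^(5.39/1.81) + 3.02·(1/2)^(1.49/1.81)
      = 0.086088 + 0.38333 + 1.7069 ≈ 2.1763 g.

2.18 g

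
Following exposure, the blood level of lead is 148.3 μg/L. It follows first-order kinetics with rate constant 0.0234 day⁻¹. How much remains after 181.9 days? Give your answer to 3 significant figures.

t½ = ln 2 / λ = 0.69315 / 0.0234 ≈ 29.622 days.
Number of half-lives: n = 181.9/29.622 ≈ 6.1408.
Remaining = 148.3 × (1/2)^6.1408 = 148.3 × 0.014172 ≈ 2.1018 μg/L.

2.10 μg/L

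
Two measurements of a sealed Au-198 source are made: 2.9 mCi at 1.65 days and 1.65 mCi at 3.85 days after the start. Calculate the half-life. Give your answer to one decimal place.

2.7 days

Over Δt = 3.85 − 1.65 = 2.2 days, the level fell by a factor of 2.9/1.65 ≈ 1.7576.
n = log₂(1.7576) ≈ 0.81359 half-lives, so t½ = 2.2/0.81359 ≈ 2.7041 days.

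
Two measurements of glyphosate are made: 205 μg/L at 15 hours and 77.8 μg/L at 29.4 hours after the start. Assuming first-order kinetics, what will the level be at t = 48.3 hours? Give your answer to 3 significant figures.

Over Δt = 29.4 − 15 = 14.4 hours, the level fell by a factor of 205/77.8 ≈ 2.635.
n = log₂(2.635) ≈ 1.3978 half-lives, so t½ = 14.4/1.3978 ≈ 10.302 hours.
From t = 29.4 to t = 48.3: 77.8 × (1/2)^((48.3−29.4)/10.302) ≈ 21.813 μg/L.

21.8 μg/L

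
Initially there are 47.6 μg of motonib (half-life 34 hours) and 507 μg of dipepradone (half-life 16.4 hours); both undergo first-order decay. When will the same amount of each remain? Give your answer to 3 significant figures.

Set 47.6·(1/2)^(t/34) = 507·(1/2)^(t/16.4).
Taking log₂: log₂(47.6/507) = t·(1/34 − 1/16.4).
log₂(0.093886) = -3.413; 1/34 − 1/16.4 = -0.031564.
t = -3.413 / -0.031564 ≈ 108.13 hours.

108 hours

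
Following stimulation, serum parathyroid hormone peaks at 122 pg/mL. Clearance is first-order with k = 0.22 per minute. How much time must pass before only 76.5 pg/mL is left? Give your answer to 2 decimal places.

2.12 minutes

t½ = ln 2 / k = 0.69315 / 0.22 ≈ 3.1507 minutes.
Fraction remaining = 76.5/122 ≈ 0.62705.
n = log₂(122/76.5) = ln(1.5948)/ln 2 ≈ 0.67335 half-lives.
t = n × t½ = 0.67335 × 3.1507 ≈ 2.1215 minutes.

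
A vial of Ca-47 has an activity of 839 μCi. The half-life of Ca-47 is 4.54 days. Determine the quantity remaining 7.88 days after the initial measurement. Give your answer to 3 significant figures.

252 μCi

Number of half-lives: n = 7.88/4.54 ≈ 1.7357.
Remaining = 839 × (1/2)^1.7357 = 839 × 0.30027 ≈ 251.92 μCi.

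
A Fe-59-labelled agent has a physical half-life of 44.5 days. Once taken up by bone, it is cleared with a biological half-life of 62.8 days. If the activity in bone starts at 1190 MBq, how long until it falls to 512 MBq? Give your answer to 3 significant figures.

31.7 days

1/t_eff = 1/t_phys + 1/t_biol = 1/44.5 + 1/62.8 = 0.038395 per day.
t_eff = 44.5 × 62.8 / (44.5 + 62.8) ≈ 26.045 days.
n = log₂(1190/512) ≈ 1.2167; t = 1.2167 × 26.045 ≈ 31.69 days.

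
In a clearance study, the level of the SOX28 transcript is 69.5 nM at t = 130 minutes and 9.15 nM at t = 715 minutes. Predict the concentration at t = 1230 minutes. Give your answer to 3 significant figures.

1.54 nM

Over Δt = 715 − 130 = 585 minutes, the level fell by a factor of 69.5/9.15 ≈ 7.5956.
n = log₂(7.5956) ≈ 2.9252 half-lives, so t½ = 585/2.9252 ≈ 199.99 minutes.
From t = 715 to t = 1230: 9.15 × (1/2)^((1230−715)/199.99) ≈ 1.5354 nM.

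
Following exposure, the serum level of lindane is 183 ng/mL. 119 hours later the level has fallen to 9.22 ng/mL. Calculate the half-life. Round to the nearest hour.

A/A₀ = 9.22/183 ≈ 0.050383.
n = log₂(19.848) ≈ 4.3109 half-lives elapsed in 119 hours.
t½ = 119/4.3109 ≈ 27.604 hours.

28 hours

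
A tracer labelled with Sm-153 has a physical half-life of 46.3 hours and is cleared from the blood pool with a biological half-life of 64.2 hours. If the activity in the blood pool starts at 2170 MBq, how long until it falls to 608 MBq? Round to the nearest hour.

49 hours

1/t_eff = 1/t_phys + 1/t_biol = 1/46.3 + 1/64.2 = 0.037175 per hour.
t_eff = 46.3 × 64.2 / (46.3 + 64.2) ≈ 26.9 hours.
n = log₂(2170/608) ≈ 1.8356; t = 1.8356 × 26.9 ≈ 49.377 hours.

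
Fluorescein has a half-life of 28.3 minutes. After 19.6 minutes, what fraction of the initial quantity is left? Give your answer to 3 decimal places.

0.619

n = 19.6/28.3 ≈ 0.69258 half-lives.
Fraction remaining = (1/2)^0.69258 ≈ 0.61875.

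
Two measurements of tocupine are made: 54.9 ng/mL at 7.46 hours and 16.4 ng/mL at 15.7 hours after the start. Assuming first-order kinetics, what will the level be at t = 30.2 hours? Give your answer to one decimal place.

Over Δt = 15.7 − 7.46 = 8.24 hours, the level fell by a factor of 54.9/16.4 ≈ 3.3476.
n = log₂(3.3476) ≈ 1.7431 half-lives, so t½ = 8.24/1.7431 ≈ 4.7272 hours.
From t = 15.7 to t = 30.2: 16.4 × (1/2)^((30.2−15.7)/4.7272) ≈ 1.9565 ng/mL.

2.0 ng/mL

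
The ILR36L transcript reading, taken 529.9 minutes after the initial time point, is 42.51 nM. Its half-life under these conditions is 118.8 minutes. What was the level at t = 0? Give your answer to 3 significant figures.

936 nM

Number of half-lives elapsed: n = 529.9/118.8 ≈ 4.4604.
A₀ = A × 2^n = 42.51 × 2^4.4604 = 42.51 × 22.015 ≈ 935.87 nM.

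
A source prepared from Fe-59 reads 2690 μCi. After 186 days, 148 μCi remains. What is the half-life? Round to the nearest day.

A/A₀ = 148/2690 ≈ 0.055019.
n = log₂(18.176) ≈ 4.1839 half-lives elapsed in 186 days.
t½ = 186/4.1839 ≈ 44.456 days.

44 days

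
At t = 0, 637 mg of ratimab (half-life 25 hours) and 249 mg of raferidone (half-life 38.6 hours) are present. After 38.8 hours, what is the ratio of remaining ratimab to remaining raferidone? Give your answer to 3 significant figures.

1.75

ratimab: 637 × (1/2)^(38.8/25) = 637 × (1/2)^1.552 ≈ 217.24 mg.
raferidone: 249 × (1/2)^(38.8/38.6) = 249 × (1/2)^1.0052 ≈ 124.05 mg.
Ratio ≈ 217.24 / 124.05 ≈ 1.7512.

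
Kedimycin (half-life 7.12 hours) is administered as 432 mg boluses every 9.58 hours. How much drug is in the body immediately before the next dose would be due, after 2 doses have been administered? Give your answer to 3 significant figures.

237 mg

The 2 doses were given 19.16, 9.58 hours ago.
Total = 432·(1/2)^(19.16/7.12) + 432·(1/2)^(9.58/7.12)
      = 66.897 + 170 ≈ 236.9 mg.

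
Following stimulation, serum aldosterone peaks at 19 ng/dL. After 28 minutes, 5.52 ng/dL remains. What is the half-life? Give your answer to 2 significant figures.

16 minutes

A/A₀ = 5.52/19 ≈ 0.29053.
n = log₂(3.442) ≈ 1.7833 half-lives elapsed in 28 minutes.
t½ = 28/1.7833 ≈ 15.702 minutes.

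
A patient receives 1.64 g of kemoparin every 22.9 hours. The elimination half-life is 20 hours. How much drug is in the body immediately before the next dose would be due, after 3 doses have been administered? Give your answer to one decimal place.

The 3 doses were given 68.7, 45.8, 22.9 hours ago.
Total = 1.64·(1/2)^(68.7/20) + 1.64·(1/2)^(45.8/20) + 1.64·(1/2)^(22.9/20)
      = 0.15164 + 0.33534 + 0.74159 ≈ 1.2286 g.

1.2 g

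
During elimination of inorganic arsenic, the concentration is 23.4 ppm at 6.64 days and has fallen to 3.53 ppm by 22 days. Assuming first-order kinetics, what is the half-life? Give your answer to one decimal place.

5.6 days

Over Δt = 22 − 6.64 = 15.36 days, the level fell by a factor of 23.4/3.53 ≈ 6.6289.
n = log₂(6.6289) ≈ 2.7288 half-lives, so t½ = 15.36/2.7288 ≈ 5.6289 days.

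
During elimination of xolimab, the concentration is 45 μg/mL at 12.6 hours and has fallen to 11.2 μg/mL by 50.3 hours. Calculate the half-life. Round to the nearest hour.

19 hours

Over Δt = 50.3 − 12.6 = 37.7 hours, the level fell by a factor of 45/11.2 ≈ 4.0179.
n = log₂(4.0179) ≈ 2.0064 half-lives, so t½ = 37.7/2.0064 ≈ 18.79 hours.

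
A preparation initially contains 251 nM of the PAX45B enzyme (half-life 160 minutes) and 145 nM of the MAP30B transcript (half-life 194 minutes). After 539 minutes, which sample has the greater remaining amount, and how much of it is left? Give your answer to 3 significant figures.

PAX45B enzyme: 251 × (1/2)^3.3687 ≈ 24.298 nM.
MAP30B transcript: 145 × (1/2)^2.7784 ≈ 21.135 nM.
PAX45B enzyme has more remaining, at ≈ 24.298 nM.

PAX45B enzyme, 24.3 nM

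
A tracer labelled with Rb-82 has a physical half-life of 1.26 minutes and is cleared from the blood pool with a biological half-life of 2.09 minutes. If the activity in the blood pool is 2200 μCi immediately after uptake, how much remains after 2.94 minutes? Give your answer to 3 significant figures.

1/t_eff = 1/t_phys + 1/t_biol = 1/1.26 + 1/2.09 = 1.2721 per minute.
t_eff = 1.26 × 2.09 / (1.26 + 2.09) ≈ 0.78609 minutes.
Remaining = 2200 × (1/2)^(2.94/0.78609) = 2200 × (1/2)^3.74 ≈ 164.65 μCi.

165 μCi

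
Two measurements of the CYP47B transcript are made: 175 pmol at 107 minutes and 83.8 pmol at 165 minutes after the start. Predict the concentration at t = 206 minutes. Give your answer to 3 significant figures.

Over Δt = 165 − 107 = 58 minutes, the level fell by a factor of 175/83.8 ≈ 2.0883.
n = log₂(2.0883) ≈ 1.0623 half-lives, so t½ = 58/1.0623 ≈ 54.597 minutes.
From t = 165 to t = 206: 83.8 × (1/2)^((206−165)/54.597) ≈ 49.795 pmol.

49.8 pmol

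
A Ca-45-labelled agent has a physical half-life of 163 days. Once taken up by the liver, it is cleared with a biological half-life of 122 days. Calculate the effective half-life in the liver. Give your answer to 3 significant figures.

1/t_eff = 1/t_phys + 1/t_biol = 1/163 + 1/122 = 0.014332 per day.
t_eff = 163 × 122 / (163 + 122) ≈ 69.775 days.

69.8 days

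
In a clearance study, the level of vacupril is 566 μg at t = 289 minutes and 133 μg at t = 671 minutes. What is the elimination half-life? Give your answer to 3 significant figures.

Over Δt = 671 − 289 = 382 minutes, the level fell by a factor of 566/133 ≈ 4.2556.
n = log₂(4.2556) ≈ 2.0894 half-lives, so t½ = 382/2.0894 ≈ 182.83 minutes.

183 minutes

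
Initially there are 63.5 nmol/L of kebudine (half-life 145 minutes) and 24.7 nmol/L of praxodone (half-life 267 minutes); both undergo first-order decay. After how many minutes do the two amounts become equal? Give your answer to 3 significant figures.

432 minutes

Set 63.5·(1/2)^(t/145) = 24.7·(1/2)^(t/267).
Taking log₂: log₂(63.5/24.7) = t·(1/145 − 1/267).
log₂(2.5709) = 1.3622; 1/145 − 1/267 = 0.0031512.
t = 1.3622 / 0.0031512 ≈ 432.29 minutes.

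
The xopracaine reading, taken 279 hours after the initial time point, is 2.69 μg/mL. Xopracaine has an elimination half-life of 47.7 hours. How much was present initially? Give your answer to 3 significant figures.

Number of half-lives elapsed: n = 279/47.7 ≈ 5.8491.
A₀ = A × 2^n = 2.69 × 2^5.8491 = 2.69 × 57.642 ≈ 155.06 μg/mL.

155 μg/mL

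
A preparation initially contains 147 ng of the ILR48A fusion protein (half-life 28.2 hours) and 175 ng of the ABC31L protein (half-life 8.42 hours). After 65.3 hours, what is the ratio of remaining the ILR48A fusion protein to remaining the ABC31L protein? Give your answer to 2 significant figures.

ILR48A fusion protein: 147 × (1/2)^(65.3/28.2) = 147 × (1/2)^2.3156 ≈ 29.529 ng.
ABC31L protein: 175 × (1/2)^(65.3/8.42) = 175 × (1/2)^7.7553 ≈ 0.80993 ng.
Ratio ≈ 29.529 / 0.80993 ≈ 36.459.

36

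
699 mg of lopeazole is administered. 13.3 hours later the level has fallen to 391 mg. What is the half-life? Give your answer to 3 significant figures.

15.9 hours

A/A₀ = 391/699 ≈ 0.55937.
n = log₂(1.7877) ≈ 0.83812 half-lives elapsed in 13.3 hours.
t½ = 13.3/0.83812 ≈ 15.869 hours.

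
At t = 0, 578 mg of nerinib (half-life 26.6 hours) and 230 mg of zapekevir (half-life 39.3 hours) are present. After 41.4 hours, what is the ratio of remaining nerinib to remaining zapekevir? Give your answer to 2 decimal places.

1.77

nerinib: 578 × (1/2)^(41.4/26.6) = 578 × (1/2)^1.5564 ≈ 196.52 mg.
zapekevir: 230 × (1/2)^(41.4/39.3) = 230 × (1/2)^1.0534 ≈ 110.82 mg.
Ratio ≈ 196.52 / 110.82 ≈ 1.7734.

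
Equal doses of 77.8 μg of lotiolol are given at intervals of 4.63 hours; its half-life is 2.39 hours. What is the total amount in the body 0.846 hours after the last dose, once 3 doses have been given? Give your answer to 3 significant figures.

The 3 doses were given 10.106, 5.476, 0.846 hours ago.
Total = 77.8·(1/2)^(10.106/2.39) + 77.8·(1/2)^(5.476/2.39) + 77.8·(1/2)^(0.846/2.39)
      = 4.1504 + 15.895 + 60.873 ≈ 80.918 μg.

80.9 μg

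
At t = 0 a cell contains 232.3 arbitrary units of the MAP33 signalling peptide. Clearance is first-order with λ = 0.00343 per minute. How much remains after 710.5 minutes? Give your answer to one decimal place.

t½ = ln 2 / λ = 0.69315 / 0.00343 ≈ 202.08 minutes.
Number of half-lives: n = 710.5/202.08 ≈ 3.5159.
Remaining = 232.3 × (1/2)^3.5159 = 232.3 × 0.087421 ≈ 20.308 arbitrary units.

20.3 arbitrary units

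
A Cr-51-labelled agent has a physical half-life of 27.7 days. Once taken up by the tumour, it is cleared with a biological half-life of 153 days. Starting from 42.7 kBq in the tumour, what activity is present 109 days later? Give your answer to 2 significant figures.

1/t_eff = 1/t_phys + 1/t_biol = 1/27.7 + 1/153 = 0.042637 per day.
t_eff = 27.7 × 153 / (27.7 + 153) ≈ 23.454 days.
Remaining = 42.7 × (1/2)^(109/23.454) = 42.7 × (1/2)^4.6474 ≈ 1.7038 kBq.

1.7 kBq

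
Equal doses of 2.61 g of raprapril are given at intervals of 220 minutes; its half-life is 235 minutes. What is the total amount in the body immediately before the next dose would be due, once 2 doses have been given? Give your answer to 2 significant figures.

2.1 g

The 2 doses were given 440, 220 minutes ago.
Total = 2.61·(1/2)^(440/235) + 2.61·(1/2)^(220/235)
      = 0.71287 + 1.364 ≈ 2.0769 g.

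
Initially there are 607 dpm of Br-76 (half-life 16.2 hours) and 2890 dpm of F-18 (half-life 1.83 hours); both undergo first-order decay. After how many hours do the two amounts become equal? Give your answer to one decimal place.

4.6 hours

Set 607·(1/2)^(t/16.2) = 2890·(1/2)^(t/1.83).
Taking log₂: log₂(607/2890) = t·(1/16.2 − 1/1.83).
log₂(0.21003) = -2.2513; 1/16.2 − 1/1.83 = -0.48472.
t = -2.2513 / -0.48472 ≈ 4.6445 hours.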